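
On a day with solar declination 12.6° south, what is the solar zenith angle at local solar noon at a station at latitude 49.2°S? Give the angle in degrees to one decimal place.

36.6°

At local solar noon the hour angle is zero, so the zenith angle is |φ − δ| = |-49.2° − (-12.6°)| = 36.6°.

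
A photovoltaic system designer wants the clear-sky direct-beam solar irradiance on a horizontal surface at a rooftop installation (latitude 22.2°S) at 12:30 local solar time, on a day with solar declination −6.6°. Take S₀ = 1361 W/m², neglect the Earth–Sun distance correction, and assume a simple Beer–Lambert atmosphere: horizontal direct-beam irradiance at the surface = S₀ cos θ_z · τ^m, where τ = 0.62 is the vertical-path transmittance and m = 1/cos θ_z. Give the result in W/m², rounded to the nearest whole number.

788 W/m²

Hour angle H = 15° × (12.5 − 12) = 7.50°.
With φ = -22.2°, δ = -6.6°, H = 7.50°: sin φ sin δ = 0.0434, cos φ cos δ cos H = 0.9119, so cos θ_z = 0.9553.
Air mass m = 1/cos θ_z = 1/0.9553 = 1.047; τ^m = 0.62^1.047 = 0.6062.
Surface direct beam = 1361 × 0.9553 × 0.6062 = 788.16 W/m².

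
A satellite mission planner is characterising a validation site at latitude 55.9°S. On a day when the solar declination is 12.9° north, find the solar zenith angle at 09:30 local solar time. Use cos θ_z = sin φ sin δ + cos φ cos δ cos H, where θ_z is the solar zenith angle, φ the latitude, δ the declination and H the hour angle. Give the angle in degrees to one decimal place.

Hour angle H = 15° × (9.5 − 12) = -37.50°.
With φ = -55.9°, δ = 12.9°, H = -37.50°: sin φ sin δ = -0.1849, cos φ cos δ cos H = 0.4336, so cos θ_z = 0.2487.
θ_z = arccos(0.2487) = 75.60°.

75.6°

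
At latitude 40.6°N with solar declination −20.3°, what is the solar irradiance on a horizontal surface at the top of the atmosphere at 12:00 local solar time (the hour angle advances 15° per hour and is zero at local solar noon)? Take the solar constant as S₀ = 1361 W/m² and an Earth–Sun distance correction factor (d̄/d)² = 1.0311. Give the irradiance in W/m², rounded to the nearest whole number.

682 W/m²

Hour angle H = 15° × (12 − 12) = 0.00°.
With φ = 40.6°, δ = -20.3°, H = 0.00°: sin φ sin δ = -0.2258, cos φ cos δ cos H = 0.7121, so cos θ_z = 0.4863.
Top-of-atmosphere irradiance = S₀ (d̄/d)² cos θ_z = 1361 × 1.0311 × 0.4863 = 682.44 W/m².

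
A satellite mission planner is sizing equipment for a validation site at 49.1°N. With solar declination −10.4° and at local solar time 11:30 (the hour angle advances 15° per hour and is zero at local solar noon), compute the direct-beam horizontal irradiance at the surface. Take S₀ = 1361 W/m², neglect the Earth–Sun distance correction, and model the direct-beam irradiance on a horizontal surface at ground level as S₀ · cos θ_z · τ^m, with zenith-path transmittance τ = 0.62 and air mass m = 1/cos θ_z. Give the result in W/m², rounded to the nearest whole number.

Hour angle H = 15° × (11.5 − 12) = -7.50°.
cos θ_z = sin φ sin δ + cos φ cos δ cos H = (0.7559)(-0.1805) + (0.6547)(0.9836)(0.9914) = 0.5020.
Air mass m = 1/cos θ_z = 1/0.5020 = 1.992; τ^m = 0.62^1.992 = 0.3859.
Surface direct beam = 1361 × 0.5020 × 0.3859 = 263.66 W/m².

264 W/m²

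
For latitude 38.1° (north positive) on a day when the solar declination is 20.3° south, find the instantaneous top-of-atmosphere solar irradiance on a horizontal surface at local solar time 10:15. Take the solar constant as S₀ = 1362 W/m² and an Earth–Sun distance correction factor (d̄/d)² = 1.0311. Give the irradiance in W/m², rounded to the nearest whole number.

629 W/m²

Hour angle H = 15° × (10.25 − 12) = -26.25°.
cos θ_z = sin φ sin δ + cos φ cos δ cos H = (0.6170)(-0.3469) + (0.7869)(0.9379)(0.8969) = 0.4479.
Top-of-atmosphere irradiance = S₀ (d̄/d)² cos θ_z = 1362 × 1.0311 × 0.4479 = 629.01 W/m².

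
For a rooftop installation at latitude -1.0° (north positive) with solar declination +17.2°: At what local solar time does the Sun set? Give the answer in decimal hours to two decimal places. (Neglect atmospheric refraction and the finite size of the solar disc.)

cos H_s = −tan(-1.0°) · tan(17.2°) = 0.0054, so H_s = arccos(0.0054) = 89.69°.
Sunset is at 12 + H_s/15 = 12 + 5.979 = 17.979 h local solar time.

17.98 h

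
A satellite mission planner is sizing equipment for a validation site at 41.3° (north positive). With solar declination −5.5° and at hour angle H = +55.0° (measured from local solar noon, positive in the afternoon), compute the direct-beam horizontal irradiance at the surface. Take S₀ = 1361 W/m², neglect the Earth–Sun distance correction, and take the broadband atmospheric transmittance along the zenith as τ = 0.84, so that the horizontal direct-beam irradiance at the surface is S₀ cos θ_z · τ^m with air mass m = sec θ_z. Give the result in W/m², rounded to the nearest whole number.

309 W/m²

cos θ_z = sin φ sin δ + cos φ cos δ cos H = (0.6600)(-0.0958) + (0.7513)(0.9954)(0.5736) = 0.3657.
Air mass m = 1/cos θ_z = 1/0.3657 = 2.734; τ^m = 0.84^2.734 = 0.6208.
Surface direct beam = 1361 × 0.3657 × 0.6208 = 308.98 W/m².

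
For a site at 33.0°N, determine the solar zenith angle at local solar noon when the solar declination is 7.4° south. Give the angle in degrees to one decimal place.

At local solar noon the hour angle is zero, so the zenith angle is |φ − δ| = |33.0° − (-7.4°)| = 40.4°.

40.4°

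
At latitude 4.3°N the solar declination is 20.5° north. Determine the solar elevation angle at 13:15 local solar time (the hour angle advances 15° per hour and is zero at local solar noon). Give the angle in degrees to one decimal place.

65.6°

Hour angle H = 15° × (13.25 − 12) = 18.75°.
With φ = 4.3°, δ = 20.5°, H = 18.75°: sin φ sin δ = 0.0263, cos φ cos δ cos H = 0.8845, so cos θ_z = 0.9108.
θ_z = arccos(0.9108) = 24.38°, so the elevation is 90° − 24.38° = 65.62°.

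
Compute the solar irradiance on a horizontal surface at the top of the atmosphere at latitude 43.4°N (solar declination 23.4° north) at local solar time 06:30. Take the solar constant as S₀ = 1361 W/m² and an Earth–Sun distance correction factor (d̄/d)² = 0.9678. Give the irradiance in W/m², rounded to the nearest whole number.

Hour angle H = 15° × (6.5 − 12) = -82.50°.
With φ = 43.4°, δ = 23.4°, H = -82.50°: sin φ sin δ = 0.2729, cos φ cos δ cos H = 0.0870, so cos θ_z = 0.3599.
Top-of-atmosphere irradiance = S₀ (d̄/d)² cos θ_z = 1361 × 0.9678 × 0.3599 = 474.05 W/m².

474 W/m²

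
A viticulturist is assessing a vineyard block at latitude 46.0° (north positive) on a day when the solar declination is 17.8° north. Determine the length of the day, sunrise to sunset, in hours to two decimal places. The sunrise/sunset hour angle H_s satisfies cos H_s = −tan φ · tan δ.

cos H_s = −tan(46.0°) · tan(17.8°) = -0.3325, so H_s = arccos(-0.3325) = 109.42°.
Day length = 2 H_s / 15° h⁻¹ = 218.84° / 15 = 14.589 h.

14.59 hours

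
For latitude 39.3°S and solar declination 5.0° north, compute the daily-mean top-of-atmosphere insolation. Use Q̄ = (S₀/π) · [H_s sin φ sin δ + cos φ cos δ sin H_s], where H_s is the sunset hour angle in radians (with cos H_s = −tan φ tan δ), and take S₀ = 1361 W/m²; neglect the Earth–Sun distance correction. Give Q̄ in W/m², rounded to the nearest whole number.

297 W/m²

The sunset hour angle satisfies cos H_s = −tan φ tan δ = 0.0716, giving H_s = 85.89°. In radians, H_s = 1.4991.
H_s sin φ sin δ = 1.4991 × -0.6334 × 0.0872 = -0.0828.
cos φ cos δ sin H_s = 0.7738 × 0.9962 × 0.9974 = 0.7689.
Q̄ = (1361/π) × (-0.0828 + 0.7689) = 433.22 × 0.6861 = 297.23 W/m².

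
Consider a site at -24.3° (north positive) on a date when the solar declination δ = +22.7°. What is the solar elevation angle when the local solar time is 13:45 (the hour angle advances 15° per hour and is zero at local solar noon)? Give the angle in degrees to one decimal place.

Hour angle H = 15° × (13.75 − 12) = 26.25°.
cos θ_z = sin φ sin δ + cos φ cos δ cos H = (-0.4115)(0.3859) + (0.9114)(0.9225)(0.8969) = 0.5953.
θ_z = arccos(0.5953) = 53.47°, so the elevation is 90° − 53.47° = 36.53°.

36.5°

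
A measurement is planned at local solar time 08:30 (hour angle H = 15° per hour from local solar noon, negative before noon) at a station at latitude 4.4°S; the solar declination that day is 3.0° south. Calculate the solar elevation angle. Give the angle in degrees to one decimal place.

Hour angle H = 15° × (8.5 − 12) = -52.50°.
cos θ_z = sin φ sin δ + cos φ cos δ cos H = (-0.0767)(-0.0523) + (0.9971)(0.9986)(0.6088) = 0.6102.
θ_z = arccos(0.6102) = 52.40°, so the elevation is 90° − 52.40° = 37.60°.

37.6°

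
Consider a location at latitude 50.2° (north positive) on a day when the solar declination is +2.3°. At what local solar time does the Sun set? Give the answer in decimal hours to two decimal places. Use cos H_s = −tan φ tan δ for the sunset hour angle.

−tan φ tan δ = −(1.2002)(0.0402) = -0.0482; H_s = arccos(-0.0482) = 92.76°.
Sunset is at 12 + H_s/15 = 12 + 6.184 = 18.184 h local solar time.

18.18 h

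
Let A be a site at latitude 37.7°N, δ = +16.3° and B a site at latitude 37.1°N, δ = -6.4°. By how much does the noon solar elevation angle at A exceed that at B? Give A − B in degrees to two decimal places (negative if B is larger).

A: 90° − |37.7 − (16.3)| = 68.60°.
B: 90° − |37.1 − (-6.4)| = 46.50°.
A − B = 68.60 − 46.50 = 22.10°.

+22.10°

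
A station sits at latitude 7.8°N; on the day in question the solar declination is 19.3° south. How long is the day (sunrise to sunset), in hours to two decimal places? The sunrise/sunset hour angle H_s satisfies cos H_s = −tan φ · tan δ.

The sunset hour angle satisfies cos H_s = −tan φ tan δ = 0.0480, giving H_s = 87.25°.
Day length = 2 H_s / 15° h⁻¹ = 174.50° / 15 = 11.633 h.

11.63 hours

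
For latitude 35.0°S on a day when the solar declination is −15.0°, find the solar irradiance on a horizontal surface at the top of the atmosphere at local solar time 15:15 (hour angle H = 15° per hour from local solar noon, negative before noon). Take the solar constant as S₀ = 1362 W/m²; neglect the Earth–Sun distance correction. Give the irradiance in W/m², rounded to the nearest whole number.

913 W/m²

Hour angle H = 15° × (15.25 − 12) = 48.75°.
cos θ_z = sin(-35.0°) sin(-15.0°) + cos(-35.0°) cos(-15.0°) cos(48.75°) = 0.1485 + 0.5217 = 0.6702.
Top-of-atmosphere irradiance = S₀ cos θ_z = 1362 × 0.6702 = 912.81 W/m².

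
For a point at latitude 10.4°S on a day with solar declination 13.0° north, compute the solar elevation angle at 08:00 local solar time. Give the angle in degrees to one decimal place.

26.0°

Hour angle H = 15° × (8 − 12) = -60.00°.
With φ = -10.4°, δ = 13.0°, H = -60.00°: sin φ sin δ = -0.0406, cos φ cos δ cos H = 0.4792, so cos θ_z = 0.4386.
θ_z = arccos(0.4386) = 63.99°, so the elevation is 90° − 63.99° = 26.01°.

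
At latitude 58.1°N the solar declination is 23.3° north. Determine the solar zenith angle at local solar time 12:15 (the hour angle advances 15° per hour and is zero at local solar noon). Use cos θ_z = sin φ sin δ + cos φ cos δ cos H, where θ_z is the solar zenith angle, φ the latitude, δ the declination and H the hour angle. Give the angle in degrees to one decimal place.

34.9°

Hour angle H = 15° × (12.25 − 12) = 3.75°.
cos θ_z = sin φ sin δ + cos φ cos δ cos H = (0.8490)(0.3955) + (0.5284)(0.9184)(0.9979) = 0.8200.
θ_z = arccos(0.8200) = 34.92°.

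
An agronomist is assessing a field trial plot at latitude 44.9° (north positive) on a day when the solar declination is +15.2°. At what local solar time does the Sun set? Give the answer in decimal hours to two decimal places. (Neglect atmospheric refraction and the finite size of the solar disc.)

19.05 h

The sunset hour angle satisfies cos H_s = −tan φ tan δ = -0.2707, giving H_s = 105.71°.
Sunset is at 12 + H_s/15 = 12 + 7.047 = 19.047 h local solar time.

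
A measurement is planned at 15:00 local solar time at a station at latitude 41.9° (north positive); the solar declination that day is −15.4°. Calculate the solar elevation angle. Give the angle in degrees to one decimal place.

Hour angle H = 15° × (15 − 12) = 45.00°.
With φ = 41.9°, δ = -15.4°, H = 45.00°: sin φ sin δ = -0.1773, cos φ cos δ cos H = 0.5074, so cos θ_z = 0.3301.
θ_z = arccos(0.3301) = 70.73°, so the elevation is 90° − 70.73° = 19.27°.

19.3°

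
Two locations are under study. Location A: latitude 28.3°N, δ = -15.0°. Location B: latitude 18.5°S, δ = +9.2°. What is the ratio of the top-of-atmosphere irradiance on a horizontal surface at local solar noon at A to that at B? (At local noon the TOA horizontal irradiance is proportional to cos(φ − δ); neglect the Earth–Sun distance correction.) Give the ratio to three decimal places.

0.822

A: cos θ_z = cos(28.3° − (-15.0°)) = 0.7278.
B: cos θ_z = cos(-18.5° − (9.2°)) = 0.8854.
Ratio A/B = 0.7278 / 0.8854 = 0.8220.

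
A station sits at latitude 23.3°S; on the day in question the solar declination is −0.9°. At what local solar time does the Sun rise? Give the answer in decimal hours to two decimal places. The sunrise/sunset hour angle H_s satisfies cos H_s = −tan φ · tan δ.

−tan φ tan δ = −(-0.4307)(-0.0157) = -0.0068; H_s = arccos(-0.0068) = 90.39°.
Sunrise is at 12 − H_s/15 = 12 − 6.026 = 5.974 h local solar time.

5.97 h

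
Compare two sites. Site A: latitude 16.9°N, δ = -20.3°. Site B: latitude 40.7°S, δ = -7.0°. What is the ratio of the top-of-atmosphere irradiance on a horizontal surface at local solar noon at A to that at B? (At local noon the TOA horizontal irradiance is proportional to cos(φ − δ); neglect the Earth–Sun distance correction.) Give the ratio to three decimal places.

A: cos θ_z = cos(16.9° − (-20.3°)) = 0.7965.
B: cos θ_z = cos(-40.7° − (-7.0°)) = 0.8320.
Ratio A/B = 0.7965 / 0.8320 = 0.9573.

0.957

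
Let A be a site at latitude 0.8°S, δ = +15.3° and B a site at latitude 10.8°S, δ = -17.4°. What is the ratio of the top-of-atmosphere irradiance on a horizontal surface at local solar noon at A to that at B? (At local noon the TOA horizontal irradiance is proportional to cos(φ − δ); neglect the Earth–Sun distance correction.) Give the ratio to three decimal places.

A: cos θ_z = cos(-0.8° − (15.3°)) = 0.9608.
B: cos θ_z = cos(-10.8° − (-17.4°)) = 0.9934.
Ratio A/B = 0.9608 / 0.9934 = 0.9672.

0.967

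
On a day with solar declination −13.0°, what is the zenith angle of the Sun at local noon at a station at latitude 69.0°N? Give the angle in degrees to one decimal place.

82.0°

At local solar noon the hour angle is zero, so the zenith angle is |φ − δ| = |69.0° − (-13.0°)| = 82.0°.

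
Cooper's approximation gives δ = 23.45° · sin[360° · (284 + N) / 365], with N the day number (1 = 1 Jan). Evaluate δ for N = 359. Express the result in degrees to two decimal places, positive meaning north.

-23.39°

360 × (284 + 359) / 365 = 634.192°; sin(634.192°) = -0.9973.
δ = 23.45 × -0.9973 = -23.387° ≈ -23.39°.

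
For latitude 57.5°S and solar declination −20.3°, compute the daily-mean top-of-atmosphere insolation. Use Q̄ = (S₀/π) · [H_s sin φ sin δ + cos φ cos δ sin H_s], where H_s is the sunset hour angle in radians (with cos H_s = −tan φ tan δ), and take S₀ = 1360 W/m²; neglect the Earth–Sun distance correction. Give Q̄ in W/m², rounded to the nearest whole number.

The sunset hour angle satisfies cos H_s = −tan φ tan δ = -0.5806, giving H_s = 125.49°. In radians, H_s = 2.1902.
H_s sin φ sin δ = 2.1902 × -0.8434 × -0.3469 = 0.6408.
cos φ cos δ sin H_s = 0.5373 × 0.9379 × 0.8142 = 0.4103.
Q̄ = (1360/π) × (0.6408 + 0.4103) = 432.90 × 1.0511 = 455.02 W/m².

455 W/m²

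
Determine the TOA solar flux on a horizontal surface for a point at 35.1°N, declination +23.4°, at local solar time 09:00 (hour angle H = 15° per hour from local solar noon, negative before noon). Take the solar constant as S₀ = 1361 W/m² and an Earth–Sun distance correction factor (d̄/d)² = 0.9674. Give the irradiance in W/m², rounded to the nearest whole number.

1000 W/m²

Hour angle H = 15° × (9 − 12) = -45.00°.
cos θ_z = sin φ sin δ + cos φ cos δ cos H = (0.5750)(0.3971) + (0.8181)(0.9178)(0.7071) = 0.7593.
Top-of-atmosphere irradiance = S₀ (d̄/d)² cos θ_z = 1361 × 0.9674 × 0.7593 = 999.72 W/m².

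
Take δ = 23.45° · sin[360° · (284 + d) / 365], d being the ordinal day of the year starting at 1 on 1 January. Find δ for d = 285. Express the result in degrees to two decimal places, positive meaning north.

-8.48°

360 × (284 + 285) / 365 = 561.205°; sin(561.205°) = -0.3617.
δ = 23.45 × -0.3617 = -8.482° ≈ -8.48°.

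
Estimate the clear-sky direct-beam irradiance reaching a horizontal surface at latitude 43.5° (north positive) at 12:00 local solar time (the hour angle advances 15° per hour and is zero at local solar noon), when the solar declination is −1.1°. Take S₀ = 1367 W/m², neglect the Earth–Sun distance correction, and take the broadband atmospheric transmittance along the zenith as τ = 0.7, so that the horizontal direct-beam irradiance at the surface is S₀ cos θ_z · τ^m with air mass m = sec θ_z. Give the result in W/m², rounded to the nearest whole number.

590 W/m²

Hour angle H = 15° × (12 − 12) = 0.00°.
cos θ_z = sin φ sin δ + cos φ cos δ cos H = (0.6884)(-0.0192) + (0.7254)(0.9998)(1.0000) = 0.7120.
Air mass m = 1/cos θ_z = 1/0.7120 = 1.404; τ^m = 0.7^1.404 = 0.6061.
Surface direct beam = 1367 × 0.7120 × 0.6061 = 589.92 W/m².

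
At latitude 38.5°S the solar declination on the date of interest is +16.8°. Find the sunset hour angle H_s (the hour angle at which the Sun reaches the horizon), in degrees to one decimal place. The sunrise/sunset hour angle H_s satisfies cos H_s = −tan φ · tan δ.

The sunset hour angle satisfies cos H_s = −tan φ tan δ = 0.2402, giving H_s = 76.10°.

76.1°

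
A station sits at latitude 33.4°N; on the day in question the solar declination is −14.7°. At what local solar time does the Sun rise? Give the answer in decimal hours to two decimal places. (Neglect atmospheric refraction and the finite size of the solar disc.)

−tan φ tan δ = −(0.6594)(-0.2623) = 0.1730; H_s = arccos(0.1730) = 80.04°.
Sunrise is at 12 − H_s/15 = 12 − 5.336 = 6.664 h local solar time.

6.66 h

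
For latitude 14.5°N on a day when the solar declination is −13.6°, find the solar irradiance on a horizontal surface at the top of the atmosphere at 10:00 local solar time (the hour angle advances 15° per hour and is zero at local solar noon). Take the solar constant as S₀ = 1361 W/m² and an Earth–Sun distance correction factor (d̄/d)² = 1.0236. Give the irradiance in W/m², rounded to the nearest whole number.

1053 W/m²

Hour angle H = 15° × (10 − 12) = -30.00°.
cos θ_z = sin(14.5°) sin(-13.6°) + cos(14.5°) cos(-13.6°) cos(-30.00°) = -0.0589 + 0.8149 = 0.7560.
Top-of-atmosphere irradiance = S₀ (d̄/d)² cos θ_z = 1361 × 1.0236 × 0.7560 = 1053.20 W/m².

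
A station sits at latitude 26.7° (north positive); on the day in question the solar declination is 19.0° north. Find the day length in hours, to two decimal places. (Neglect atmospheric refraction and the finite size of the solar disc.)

The sunset hour angle satisfies cos H_s = −tan φ tan δ = -0.1732, giving H_s = 99.97°.
Day length = 2 H_s / 15° h⁻¹ = 199.94° / 15 = 13.329 h.

13.33 hours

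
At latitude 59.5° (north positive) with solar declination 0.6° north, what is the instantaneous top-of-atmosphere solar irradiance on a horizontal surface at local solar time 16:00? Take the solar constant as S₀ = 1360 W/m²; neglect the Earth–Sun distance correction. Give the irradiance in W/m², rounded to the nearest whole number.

357 W/m²

Hour angle H = 15° × (16 − 12) = 60.00°.
cos θ_z = sin(59.5°) sin(0.6°) + cos(59.5°) cos(0.6°) cos(60.00°) = 0.0090 + 0.2538 = 0.2628.
Top-of-atmosphere irradiance = S₀ cos θ_z = 1360 × 0.2628 = 357.41 W/m².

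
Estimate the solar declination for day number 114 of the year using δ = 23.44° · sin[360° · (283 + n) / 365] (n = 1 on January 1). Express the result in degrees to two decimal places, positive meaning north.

360 × (283 + 114) / 365 = 391.562°; sin(391.562°) = 0.5234.
δ = 23.44 × 0.5234 = 12.268° ≈ +12.27°.

+12.27°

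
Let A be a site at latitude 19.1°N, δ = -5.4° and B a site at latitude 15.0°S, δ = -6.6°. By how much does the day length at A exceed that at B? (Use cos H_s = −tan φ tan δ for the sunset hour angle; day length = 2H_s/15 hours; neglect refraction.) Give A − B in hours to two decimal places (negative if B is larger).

-0.49 h

A: H_s = arccos(−tan 19.1° · tan -5.4°) = 88.12°, so 2H_s/15 = 11.7493 h.
B: H_s = arccos(−tan -15.0° · tan -6.6°) = 91.78°, so 2H_s/15 = 12.2373 h.
A − B = 11.7493 − 12.2373 = -0.4880 h.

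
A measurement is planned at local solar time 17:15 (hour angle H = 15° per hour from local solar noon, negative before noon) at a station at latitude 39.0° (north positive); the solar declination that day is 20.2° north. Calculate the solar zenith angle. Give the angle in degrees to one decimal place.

68.9°

Hour angle H = 15° × (17.25 − 12) = 78.75°.
cos θ_z = sin(39.0°) sin(20.2°) + cos(39.0°) cos(20.2°) cos(78.75°) = 0.2173 + 0.1423 = 0.3596.
θ_z = arccos(0.3596) = 68.92°.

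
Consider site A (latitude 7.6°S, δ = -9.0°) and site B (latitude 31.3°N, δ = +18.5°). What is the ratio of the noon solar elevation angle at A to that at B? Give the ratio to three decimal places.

1.148

A: 90° − |-7.6 − (-9.0)| = 88.60°.
B: 90° − |31.3 − (18.5)| = 77.20°.
Ratio A/B = 88.6000 / 77.2000 = 1.1477.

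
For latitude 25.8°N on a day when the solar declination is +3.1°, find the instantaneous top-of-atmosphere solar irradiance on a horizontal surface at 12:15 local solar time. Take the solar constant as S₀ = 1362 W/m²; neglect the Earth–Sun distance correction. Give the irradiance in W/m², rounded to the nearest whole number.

1254 W/m²

Hour angle H = 15° × (12.25 − 12) = 3.75°.
With φ = 25.8°, δ = 3.1°, H = 3.75°: sin φ sin δ = 0.0235, cos φ cos δ cos H = 0.8971, so cos θ_z = 0.9206.
Top-of-atmosphere irradiance = S₀ cos θ_z = 1362 × 0.9206 = 1253.86 W/m².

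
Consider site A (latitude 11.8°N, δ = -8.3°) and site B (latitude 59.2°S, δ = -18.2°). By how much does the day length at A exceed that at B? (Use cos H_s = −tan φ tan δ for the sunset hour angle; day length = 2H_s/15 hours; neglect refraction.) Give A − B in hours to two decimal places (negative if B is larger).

A: H_s = arccos(−tan 11.8° · tan -8.3°) = 88.25°, so 2H_s/15 = 11.7667 h.
B: H_s = arccos(−tan -59.2° · tan -18.2°) = 123.47°, so 2H_s/15 = 16.4627 h.
A − B = 11.7667 − 16.4627 = -4.6960 h.

-4.70 h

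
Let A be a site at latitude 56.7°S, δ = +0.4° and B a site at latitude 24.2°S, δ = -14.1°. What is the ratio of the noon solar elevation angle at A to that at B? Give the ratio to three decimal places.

A: 90° − |-56.7 − (0.4)| = 32.90°.
B: 90° − |-24.2 − (-14.1)| = 79.90°.
Ratio A/B = 32.9000 / 79.9000 = 0.4118.

0.412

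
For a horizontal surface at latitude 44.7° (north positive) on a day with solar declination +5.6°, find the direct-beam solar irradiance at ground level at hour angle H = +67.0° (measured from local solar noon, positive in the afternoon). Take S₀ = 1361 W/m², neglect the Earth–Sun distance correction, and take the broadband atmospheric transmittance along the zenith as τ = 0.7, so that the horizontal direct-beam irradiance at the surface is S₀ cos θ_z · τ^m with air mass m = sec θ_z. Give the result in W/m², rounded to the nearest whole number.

167 W/m²

cos θ_z = sin(44.7°) sin(5.6°) + cos(44.7°) cos(5.6°) cos(67.00°) = 0.0686 + 0.2764 = 0.3450.
Air mass m = 1/cos θ_z = 1/0.3450 = 2.899; τ^m = 0.7^2.899 = 0.3556.
Surface direct beam = 1361 × 0.3450 × 0.3556 = 166.97 W/m².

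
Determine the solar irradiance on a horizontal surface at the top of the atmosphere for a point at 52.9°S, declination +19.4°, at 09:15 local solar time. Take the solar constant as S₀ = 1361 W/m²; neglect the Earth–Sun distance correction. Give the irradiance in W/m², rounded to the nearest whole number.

Hour angle H = 15° × (9.25 − 12) = -41.25°.
With φ = -52.9°, δ = 19.4°, H = -41.25°: sin φ sin δ = -0.2649, cos φ cos δ cos H = 0.4278, so cos θ_z = 0.1629.
Top-of-atmosphere irradiance = S₀ cos θ_z = 1361 × 0.1629 = 221.71 W/m².

222 W/m²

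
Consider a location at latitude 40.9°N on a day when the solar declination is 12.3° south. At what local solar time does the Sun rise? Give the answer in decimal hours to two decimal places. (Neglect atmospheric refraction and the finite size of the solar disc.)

6.73 h

The sunset hour angle satisfies cos H_s = −tan φ tan δ = 0.1889, giving H_s = 79.11°.
Sunrise is at 12 − H_s/15 = 12 − 5.274 = 6.726 h local solar time.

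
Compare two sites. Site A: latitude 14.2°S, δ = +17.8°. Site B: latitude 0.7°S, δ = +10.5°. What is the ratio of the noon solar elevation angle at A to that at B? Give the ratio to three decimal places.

A: 90° − |-14.2 − (17.8)| = 58.00°.
B: 90° − |-0.7 − (10.5)| = 78.80°.
Ratio A/B = 58.0000 / 78.8000 = 0.7360.

0.736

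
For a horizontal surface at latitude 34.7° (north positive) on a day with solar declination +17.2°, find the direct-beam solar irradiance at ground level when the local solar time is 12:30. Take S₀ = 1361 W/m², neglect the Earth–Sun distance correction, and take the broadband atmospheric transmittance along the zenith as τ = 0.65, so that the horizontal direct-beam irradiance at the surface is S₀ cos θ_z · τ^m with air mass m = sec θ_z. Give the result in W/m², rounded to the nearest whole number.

818 W/m²

Hour angle H = 15° × (12.5 − 12) = 7.50°.
cos θ_z = sin φ sin δ + cos φ cos δ cos H = (0.5693)(0.2957) + (0.8221)(0.9553)(0.9914) = 0.9469.
Air mass m = 1/cos θ_z = 1/0.9469 = 1.056; τ^m = 0.65^1.056 = 0.6345.
Surface direct beam = 1361 × 0.9469 × 0.6345 = 817.70 W/m².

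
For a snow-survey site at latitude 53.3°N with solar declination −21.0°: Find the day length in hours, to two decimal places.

cos H_s = −tan(53.3°) · tan(-21.0°) = 0.5150, so H_s = arccos(0.5150) = 59.00°.
Day length = 2 H_s / 15° h⁻¹ = 118.00° / 15 = 7.867 h.

7.87 hours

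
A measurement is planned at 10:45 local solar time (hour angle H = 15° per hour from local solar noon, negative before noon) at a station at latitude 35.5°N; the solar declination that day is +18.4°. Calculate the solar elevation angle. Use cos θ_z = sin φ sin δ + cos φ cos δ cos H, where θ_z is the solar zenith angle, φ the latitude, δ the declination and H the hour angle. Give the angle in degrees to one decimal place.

66.2°

Hour angle H = 15° × (10.75 − 12) = -18.75°.
cos θ_z = sin(35.5°) sin(18.4°) + cos(35.5°) cos(18.4°) cos(-18.75°) = 0.1833 + 0.7315 = 0.9148.
θ_z = arccos(0.9148) = 23.82°, so the elevation is 90° − 23.82° = 66.18°.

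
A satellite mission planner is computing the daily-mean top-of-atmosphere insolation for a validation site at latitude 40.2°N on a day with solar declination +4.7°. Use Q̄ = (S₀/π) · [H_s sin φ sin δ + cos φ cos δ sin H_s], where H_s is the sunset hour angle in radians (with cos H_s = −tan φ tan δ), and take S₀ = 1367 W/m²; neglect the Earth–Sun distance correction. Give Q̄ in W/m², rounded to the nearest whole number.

368 W/m²

cos H_s = −tan(40.2°) · tan(4.7°) = -0.0695, so H_s = arccos(-0.0695) = 93.99°. In radians, H_s = 1.6404.
H_s sin φ sin δ = 1.6404 × 0.6455 × 0.0819 = 0.0867.
cos φ cos δ sin H_s = 0.7638 × 0.9966 × 0.9976 = 0.7594.
Q̄ = (1367/π) × (0.0867 + 0.7594) = 435.13 × 0.8461 = 368.16 W/m².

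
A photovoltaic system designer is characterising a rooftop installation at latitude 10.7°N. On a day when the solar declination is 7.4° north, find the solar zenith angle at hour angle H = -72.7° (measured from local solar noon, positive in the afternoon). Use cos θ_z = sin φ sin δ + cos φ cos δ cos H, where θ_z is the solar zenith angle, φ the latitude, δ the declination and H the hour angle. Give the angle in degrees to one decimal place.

71.7°

With φ = 10.7°, δ = 7.4°, H = -72.70°: sin φ sin δ = 0.0239, cos φ cos δ cos H = 0.2898, so cos θ_z = 0.3137.
θ_z = arccos(0.3137) = 71.72°.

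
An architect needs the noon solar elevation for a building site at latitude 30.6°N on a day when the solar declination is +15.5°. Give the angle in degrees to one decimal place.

74.9°

At local solar noon the hour angle is zero, so the elevation is 90° − |φ − δ| = 90° − |30.6° − (15.5°)| = 90° − 15.1° = 74.9°.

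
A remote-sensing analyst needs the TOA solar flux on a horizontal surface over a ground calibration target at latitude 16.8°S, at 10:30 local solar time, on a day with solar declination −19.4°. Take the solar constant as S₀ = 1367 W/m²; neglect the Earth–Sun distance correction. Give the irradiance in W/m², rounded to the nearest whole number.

Hour angle H = 15° × (10.5 − 12) = -22.50°.
cos θ_z = sin φ sin δ + cos φ cos δ cos H = (-0.2890)(-0.3322) + (0.9573)(0.9432)(0.9239) = 0.9302.
Top-of-atmosphere irradiance = S₀ cos θ_z = 1367 × 0.9302 = 1271.58 W/m².

1272 W/m²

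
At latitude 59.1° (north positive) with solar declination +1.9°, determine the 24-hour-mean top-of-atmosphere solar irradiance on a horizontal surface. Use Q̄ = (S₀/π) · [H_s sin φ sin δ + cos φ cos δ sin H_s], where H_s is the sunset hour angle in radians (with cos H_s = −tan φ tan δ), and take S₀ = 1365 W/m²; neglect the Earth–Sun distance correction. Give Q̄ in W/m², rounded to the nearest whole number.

The sunset hour angle satisfies cos H_s = −tan φ tan δ = -0.0554, giving H_s = 93.18°. In radians, H_s = 1.6263.
H_s sin φ sin δ = 1.6263 × 0.8581 × 0.0332 = 0.0463.
cos φ cos δ sin H_s = 0.5135 × 0.9995 × 0.9985 = 0.5125.
Q̄ = (1365/π) × (0.0463 + 0.5125) = 434.49 × 0.5588 = 242.79 W/m².

243 W/m²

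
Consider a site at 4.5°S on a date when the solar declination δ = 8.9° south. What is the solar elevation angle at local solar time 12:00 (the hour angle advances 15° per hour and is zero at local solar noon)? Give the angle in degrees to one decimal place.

Hour angle H = 15° × (12 − 12) = 0.00°.
cos θ_z = sin φ sin δ + cos φ cos δ cos H = (-0.0785)(-0.1547) + (0.9969)(0.9880)(1.0000) = 0.9971.
θ_z = arccos(0.9971) = 4.36°, so the elevation is 90° − 4.36° = 85.64°.

85.6°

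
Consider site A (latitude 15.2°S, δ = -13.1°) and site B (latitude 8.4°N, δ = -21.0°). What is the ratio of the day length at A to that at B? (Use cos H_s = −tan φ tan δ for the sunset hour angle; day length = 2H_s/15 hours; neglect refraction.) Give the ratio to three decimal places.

A: H_s = arccos(−tan -15.2° · tan -13.1°) = 93.62°, so 2H_s/15 = 12.4827 h.
B: H_s = arccos(−tan 8.4° · tan -21.0°) = 86.75°, so 2H_s/15 = 11.5667 h.
Ratio A/B = 12.4827 / 11.5667 = 1.0792.

1.079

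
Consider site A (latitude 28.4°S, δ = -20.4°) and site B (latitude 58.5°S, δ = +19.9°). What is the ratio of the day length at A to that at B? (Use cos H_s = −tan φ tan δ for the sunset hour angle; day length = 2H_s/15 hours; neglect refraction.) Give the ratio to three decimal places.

1.889

A: H_s = arccos(−tan -28.4° · tan -20.4°) = 101.60°, so 2H_s/15 = 13.5467 h.
B: H_s = arccos(−tan -58.5° · tan 19.9°) = 53.79°, so 2H_s/15 = 7.1720 h.
Ratio A/B = 13.5467 / 7.1720 = 1.8888.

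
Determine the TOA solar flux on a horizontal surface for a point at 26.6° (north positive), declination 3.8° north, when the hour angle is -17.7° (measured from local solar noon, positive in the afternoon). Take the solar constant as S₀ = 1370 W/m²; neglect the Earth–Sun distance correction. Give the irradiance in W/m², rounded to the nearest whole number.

1205 W/m²

cos θ_z = sin(26.6°) sin(3.8°) + cos(26.6°) cos(3.8°) cos(-17.70°) = 0.0297 + 0.8500 = 0.8797.
Top-of-atmosphere irradiance = S₀ cos θ_z = 1370 × 0.8797 = 1205.19 W/m².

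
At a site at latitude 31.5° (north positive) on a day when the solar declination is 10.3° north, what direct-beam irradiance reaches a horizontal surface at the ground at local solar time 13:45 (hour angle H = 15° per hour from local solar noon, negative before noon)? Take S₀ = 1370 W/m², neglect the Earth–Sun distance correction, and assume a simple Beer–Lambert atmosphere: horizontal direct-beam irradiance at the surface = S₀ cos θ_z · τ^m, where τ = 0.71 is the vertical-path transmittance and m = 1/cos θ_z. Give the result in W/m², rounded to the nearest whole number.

Hour angle H = 15° × (13.75 − 12) = 26.25°.
cos θ_z = sin φ sin δ + cos φ cos δ cos H = (0.5225)(0.1788) + (0.8526)(0.9839)(0.8969) = 0.8458.
Air mass m = 1/cos θ_z = 1/0.8458 = 1.182; τ^m = 0.71^1.182 = 0.6671.
Surface direct beam = 1370 × 0.8458 × 0.6671 = 773.00 W/m².

773 W/m²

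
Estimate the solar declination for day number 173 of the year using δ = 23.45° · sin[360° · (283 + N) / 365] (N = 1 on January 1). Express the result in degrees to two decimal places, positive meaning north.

+23.45°

360 × (283 + 173) / 365 = 449.753°; sin(449.753°) = 1.0000.
δ = 23.45 × 1.0000 = 23.450° ≈ +23.45°.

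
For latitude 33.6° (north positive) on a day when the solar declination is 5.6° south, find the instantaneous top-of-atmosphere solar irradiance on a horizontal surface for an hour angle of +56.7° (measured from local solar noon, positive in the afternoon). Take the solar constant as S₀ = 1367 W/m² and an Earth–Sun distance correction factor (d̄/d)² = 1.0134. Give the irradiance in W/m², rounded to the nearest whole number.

With φ = 33.6°, δ = -5.6°, H = 56.70°: sin φ sin δ = -0.0540, cos φ cos δ cos H = 0.4551, so cos θ_z = 0.4011.
Top-of-atmosphere irradiance = S₀ (d̄/d)² cos θ_z = 1367 × 1.0134 × 0.4011 = 555.65 W/m².

556 W/m²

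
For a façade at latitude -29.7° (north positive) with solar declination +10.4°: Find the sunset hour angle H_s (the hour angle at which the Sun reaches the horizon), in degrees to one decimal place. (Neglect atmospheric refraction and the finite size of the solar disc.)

−tan φ tan δ = −(-0.5704)(0.1835) = 0.1047; H_s = arccos(0.1047) = 83.99°.

84.0°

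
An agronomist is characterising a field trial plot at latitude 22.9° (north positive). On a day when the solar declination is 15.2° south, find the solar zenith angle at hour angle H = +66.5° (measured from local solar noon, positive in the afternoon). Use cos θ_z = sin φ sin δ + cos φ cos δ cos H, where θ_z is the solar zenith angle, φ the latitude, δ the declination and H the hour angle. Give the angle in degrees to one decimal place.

75.4°

With φ = 22.9°, δ = -15.2°, H = 66.50°: sin φ sin δ = -0.1020, cos φ cos δ cos H = 0.3545, so cos θ_z = 0.2525.
θ_z = arccos(0.2525) = 75.37°.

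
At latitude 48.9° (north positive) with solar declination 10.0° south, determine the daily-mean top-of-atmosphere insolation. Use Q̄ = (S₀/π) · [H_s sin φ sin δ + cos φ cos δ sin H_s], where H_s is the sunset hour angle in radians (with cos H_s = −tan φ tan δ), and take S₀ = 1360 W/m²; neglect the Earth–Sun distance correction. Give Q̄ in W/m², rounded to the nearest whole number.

197 W/m²

cos H_s = −tan(48.9°) · tan(-10.0°) = 0.2021, so H_s = arccos(0.2021) = 78.34°. In radians, H_s = 1.3673.
H_s sin φ sin δ = 1.3673 × 0.7536 × -0.1736 = -0.1789.
cos φ cos δ sin H_s = 0.6574 × 0.9848 × 0.9794 = 0.6341.
Q̄ = (1360/π) × (-0.1789 + 0.6341) = 432.90 × 0.4552 = 197.06 W/m².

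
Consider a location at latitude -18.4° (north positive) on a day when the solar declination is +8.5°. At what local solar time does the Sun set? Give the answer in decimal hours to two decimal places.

cos H_s = −tan(-18.4°) · tan(8.5°) = 0.0497, so H_s = arccos(0.0497) = 87.15°.
Sunset is at 12 + H_s/15 = 12 + 5.810 = 17.810 h local solar time.

17.81 h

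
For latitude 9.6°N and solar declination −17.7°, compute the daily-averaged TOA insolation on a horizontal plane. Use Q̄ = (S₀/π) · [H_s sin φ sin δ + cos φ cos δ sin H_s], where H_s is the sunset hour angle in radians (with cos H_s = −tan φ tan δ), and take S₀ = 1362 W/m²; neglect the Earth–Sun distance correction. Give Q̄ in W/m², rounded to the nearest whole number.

373 W/m²

The sunset hour angle satisfies cos H_s = −tan φ tan δ = 0.0540, giving H_s = 86.90°. In radians, H_s = 1.5167.
H_s sin φ sin δ = 1.5167 × 0.1668 × -0.3040 = -0.0769.
cos φ cos δ sin H_s = 0.9860 × 0.9527 × 0.9985 = 0.9380.
Q̄ = (1362/π) × (-0.0769 + 0.9380) = 433.54 × 0.8611 = 373.32 W/m².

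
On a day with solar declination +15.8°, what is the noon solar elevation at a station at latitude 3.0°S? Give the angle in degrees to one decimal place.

71.2°

At local solar noon the hour angle is zero, so the elevation is 90° − |φ − δ| = 90° − |-3.0° − (15.8°)| = 90° − 18.8° = 71.2°.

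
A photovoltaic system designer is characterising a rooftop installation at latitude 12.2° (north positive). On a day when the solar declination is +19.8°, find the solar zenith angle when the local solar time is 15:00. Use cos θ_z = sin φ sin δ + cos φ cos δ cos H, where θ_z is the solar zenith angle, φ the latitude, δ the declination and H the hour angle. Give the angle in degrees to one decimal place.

Hour angle H = 15° × (15 − 12) = 45.00°.
cos θ_z = sin φ sin δ + cos φ cos δ cos H = (0.2113)(0.3387) + (0.9774)(0.9409)(0.7071) = 0.7218.
θ_z = arccos(0.7218) = 43.80°.

43.8°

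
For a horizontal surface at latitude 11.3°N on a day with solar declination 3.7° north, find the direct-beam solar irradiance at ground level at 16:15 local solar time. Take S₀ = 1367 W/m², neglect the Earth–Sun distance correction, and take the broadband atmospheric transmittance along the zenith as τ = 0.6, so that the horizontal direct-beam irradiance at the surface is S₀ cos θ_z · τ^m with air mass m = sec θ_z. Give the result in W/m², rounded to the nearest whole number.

193 W/m²

Hour angle H = 15° × (16.25 − 12) = 63.75°.
cos θ_z = sin φ sin δ + cos φ cos δ cos H = (0.1959)(0.0645) + (0.9806)(0.9979)(0.4423) = 0.4454.
Air mass m = 1/cos θ_z = 1/0.4454 = 2.245; τ^m = 0.6^2.245 = 0.3177.
Surface direct beam = 1367 × 0.4454 × 0.3177 = 193.44 W/m².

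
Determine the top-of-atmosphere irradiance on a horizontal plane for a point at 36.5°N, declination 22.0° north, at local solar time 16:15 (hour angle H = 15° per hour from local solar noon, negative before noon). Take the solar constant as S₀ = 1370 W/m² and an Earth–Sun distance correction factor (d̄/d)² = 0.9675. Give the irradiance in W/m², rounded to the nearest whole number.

732 W/m²

Hour angle H = 15° × (16.25 − 12) = 63.75°.
With φ = 36.5°, δ = 22.0°, H = 63.75°: sin φ sin δ = 0.2228, cos φ cos δ cos H = 0.3296, so cos θ_z = 0.5524.
Top-of-atmosphere irradiance = S₀ (d̄/d)² cos θ_z = 1370 × 0.9675 × 0.5524 = 732.19 W/m².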